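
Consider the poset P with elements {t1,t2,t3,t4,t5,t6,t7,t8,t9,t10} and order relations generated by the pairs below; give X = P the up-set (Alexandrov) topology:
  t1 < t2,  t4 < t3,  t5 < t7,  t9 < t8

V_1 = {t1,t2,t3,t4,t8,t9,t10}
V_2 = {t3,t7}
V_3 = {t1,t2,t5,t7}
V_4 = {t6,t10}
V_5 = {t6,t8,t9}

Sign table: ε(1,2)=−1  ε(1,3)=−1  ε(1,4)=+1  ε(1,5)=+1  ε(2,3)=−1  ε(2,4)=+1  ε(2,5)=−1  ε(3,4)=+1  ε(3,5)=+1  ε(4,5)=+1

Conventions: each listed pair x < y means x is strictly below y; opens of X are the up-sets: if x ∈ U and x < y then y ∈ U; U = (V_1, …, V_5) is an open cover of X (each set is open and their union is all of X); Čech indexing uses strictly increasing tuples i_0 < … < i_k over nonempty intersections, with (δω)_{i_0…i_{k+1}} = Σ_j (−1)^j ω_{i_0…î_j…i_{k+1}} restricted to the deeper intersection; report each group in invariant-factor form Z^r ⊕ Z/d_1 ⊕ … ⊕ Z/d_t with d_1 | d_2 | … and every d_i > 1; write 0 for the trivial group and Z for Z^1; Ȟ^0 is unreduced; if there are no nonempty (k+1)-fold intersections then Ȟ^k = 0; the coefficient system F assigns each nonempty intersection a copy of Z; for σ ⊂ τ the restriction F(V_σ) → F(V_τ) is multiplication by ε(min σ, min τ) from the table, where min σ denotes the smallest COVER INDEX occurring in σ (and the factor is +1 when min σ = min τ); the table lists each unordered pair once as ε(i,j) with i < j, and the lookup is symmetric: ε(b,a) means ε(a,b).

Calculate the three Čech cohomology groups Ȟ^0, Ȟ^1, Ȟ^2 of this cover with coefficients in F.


nonempty overlaps:
  V12={t3} V13={t1,t2} V14={t10} V15={t8,t9} V23={t7} V45={t6}
C dims 5,6; δ0: rk 5, SNF 1^4·2
degree 0: 5−5−0 = 0 → Ȟ^0 ≅ 0
degree 1: 6−0−5 = 1 plus torsion [2] → Ȟ^1 ≅ Z ⊕ Z/2
degree 2: 0−0−0 = 0 → Ȟ^2 ≅ 0

Ȟ^0 ≅ 0,  Ȟ^1 ≅ Z ⊕ Z/2,  Ȟ^2 ≅ 0


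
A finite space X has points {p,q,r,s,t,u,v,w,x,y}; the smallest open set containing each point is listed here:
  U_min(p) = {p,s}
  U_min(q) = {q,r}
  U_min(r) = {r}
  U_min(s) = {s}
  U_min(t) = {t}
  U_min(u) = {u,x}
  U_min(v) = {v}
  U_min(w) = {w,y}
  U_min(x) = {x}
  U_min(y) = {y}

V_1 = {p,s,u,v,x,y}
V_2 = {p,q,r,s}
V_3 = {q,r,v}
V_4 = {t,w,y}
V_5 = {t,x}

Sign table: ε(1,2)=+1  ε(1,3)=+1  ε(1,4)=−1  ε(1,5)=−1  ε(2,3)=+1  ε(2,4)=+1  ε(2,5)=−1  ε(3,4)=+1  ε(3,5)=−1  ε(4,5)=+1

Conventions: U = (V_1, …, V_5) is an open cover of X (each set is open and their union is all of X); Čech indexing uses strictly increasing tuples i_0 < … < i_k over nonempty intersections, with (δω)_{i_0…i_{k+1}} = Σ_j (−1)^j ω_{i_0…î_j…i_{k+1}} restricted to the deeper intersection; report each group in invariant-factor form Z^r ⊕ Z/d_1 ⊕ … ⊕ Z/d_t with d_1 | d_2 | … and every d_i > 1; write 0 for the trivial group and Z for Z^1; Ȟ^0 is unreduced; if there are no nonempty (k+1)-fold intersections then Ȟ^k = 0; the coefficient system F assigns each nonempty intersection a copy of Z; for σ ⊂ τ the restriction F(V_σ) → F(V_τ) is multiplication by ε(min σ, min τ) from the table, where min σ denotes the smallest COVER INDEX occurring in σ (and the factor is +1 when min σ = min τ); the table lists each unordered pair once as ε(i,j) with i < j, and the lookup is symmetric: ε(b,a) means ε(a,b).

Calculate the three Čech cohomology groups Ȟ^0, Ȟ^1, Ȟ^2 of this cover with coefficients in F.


Ȟ^0(U;F) ≅ Z, Ȟ^1(U;F) ≅ Z^2 and Ȟ^2(U;F) ≅ 0

nonempty overlaps:
  V12={p,s} V13={v} V14={y} V15={x} V23={q,r} V45={t}
C dims 5,6; δ0: rk 4, SNF 1^4
degree 0: 5−4−0 = 1 → Ȟ^0 ≅ Z
degree 1: 6−0−4 = 2 → Ȟ^1 ≅ Z^2
degree 2: 0−0−0 = 0 → Ȟ^2 ≅ 0


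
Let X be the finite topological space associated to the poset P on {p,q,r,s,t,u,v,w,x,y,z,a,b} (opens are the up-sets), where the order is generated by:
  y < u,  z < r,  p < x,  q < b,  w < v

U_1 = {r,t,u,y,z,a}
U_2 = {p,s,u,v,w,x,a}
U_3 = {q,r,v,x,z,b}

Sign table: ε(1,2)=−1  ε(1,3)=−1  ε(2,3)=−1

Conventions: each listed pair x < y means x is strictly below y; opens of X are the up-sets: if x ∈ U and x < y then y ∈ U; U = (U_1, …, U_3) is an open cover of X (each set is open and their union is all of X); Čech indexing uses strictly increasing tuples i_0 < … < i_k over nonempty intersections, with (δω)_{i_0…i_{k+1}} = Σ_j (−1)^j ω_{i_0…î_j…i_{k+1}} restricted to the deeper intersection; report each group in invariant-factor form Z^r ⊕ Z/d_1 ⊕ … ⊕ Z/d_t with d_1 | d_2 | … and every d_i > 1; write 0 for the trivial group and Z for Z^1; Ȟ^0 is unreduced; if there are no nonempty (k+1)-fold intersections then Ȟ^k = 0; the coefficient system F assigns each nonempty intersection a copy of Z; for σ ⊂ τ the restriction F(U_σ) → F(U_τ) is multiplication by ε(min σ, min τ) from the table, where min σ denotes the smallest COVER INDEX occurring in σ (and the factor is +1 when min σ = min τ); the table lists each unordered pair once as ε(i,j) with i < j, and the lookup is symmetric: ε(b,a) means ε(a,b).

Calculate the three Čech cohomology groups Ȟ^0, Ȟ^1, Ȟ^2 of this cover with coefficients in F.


intersection data:
  U12={u,a} U13={r,z} U23={v,x}
C dims 3,3; δ0: rk 3, SNF 1^2·2
Ȟ^0 = (3 − 3) − 0 = 0, so Ȟ^0 ≅ 0
Ȟ^1 = (3 − 0) − 3 = 0 plus torsion [2], so Ȟ^1 ≅ Z/2
Ȟ^2 = (0 − 0) − 0 = 0, so Ȟ^2 ≅ 0

Ȟ^0(U;F) ≅ 0, Ȟ^1(U;F) ≅ Z/2 and Ȟ^2(U;F) ≅ 0


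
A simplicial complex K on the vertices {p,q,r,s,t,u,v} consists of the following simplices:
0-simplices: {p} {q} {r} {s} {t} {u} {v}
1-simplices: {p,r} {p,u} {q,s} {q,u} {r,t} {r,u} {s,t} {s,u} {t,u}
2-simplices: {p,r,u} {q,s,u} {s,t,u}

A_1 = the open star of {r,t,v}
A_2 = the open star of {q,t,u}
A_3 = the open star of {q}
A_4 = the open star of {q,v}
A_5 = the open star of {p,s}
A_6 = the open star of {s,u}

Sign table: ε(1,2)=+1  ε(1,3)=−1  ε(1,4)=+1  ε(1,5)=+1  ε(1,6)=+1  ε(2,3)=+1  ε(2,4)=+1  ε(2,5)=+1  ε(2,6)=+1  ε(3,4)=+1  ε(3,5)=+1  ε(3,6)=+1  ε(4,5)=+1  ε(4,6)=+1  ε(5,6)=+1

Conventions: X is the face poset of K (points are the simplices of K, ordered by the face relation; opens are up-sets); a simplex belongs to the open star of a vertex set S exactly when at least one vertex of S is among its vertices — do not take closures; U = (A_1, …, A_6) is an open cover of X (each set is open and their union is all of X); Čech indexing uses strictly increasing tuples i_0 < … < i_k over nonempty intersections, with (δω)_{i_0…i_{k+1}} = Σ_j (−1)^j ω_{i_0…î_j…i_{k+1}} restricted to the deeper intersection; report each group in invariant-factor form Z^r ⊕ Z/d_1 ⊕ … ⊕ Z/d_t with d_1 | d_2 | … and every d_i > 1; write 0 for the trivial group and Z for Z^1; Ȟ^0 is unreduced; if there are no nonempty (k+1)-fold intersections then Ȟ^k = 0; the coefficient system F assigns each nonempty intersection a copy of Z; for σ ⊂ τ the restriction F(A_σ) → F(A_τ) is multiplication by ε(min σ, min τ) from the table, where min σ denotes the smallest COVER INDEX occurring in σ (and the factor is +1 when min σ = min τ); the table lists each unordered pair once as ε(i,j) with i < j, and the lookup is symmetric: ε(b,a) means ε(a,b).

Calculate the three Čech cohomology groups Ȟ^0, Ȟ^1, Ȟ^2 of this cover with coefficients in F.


Ȟ^0 ≅ Z; Ȟ^1 ≅ Z; Ȟ^2 ≅ 0

nonempty intersections:
  A1={{r},{t},{v},{p,r},{r,t},{r,u},{s,t},{t,u},{p,r,u},{s,t,u}} A2={{q},{t},{u},{p,u},{q,s},{q,u},{r,t},{r,u},{s,t},{s,u},{t,u},{p,r,u},{q,s,u},{s,t,u}} A3={{q},{q,s},{q,u},{q,s,u}} A4={{q},{v},{q,s},{q,u},{q,s,u}} A5={{p},{s},{p,r},{p,u},{q,s},{s,t},{s,u},{p,r,u},{q,s,u},{s,t,u}} A6={{s},{u},{p,u},{q,s},{q,u},{r,u},{s,t},{s,u},{t,u},{p,r,u},{q,s,u},{s,t,u}}
  A12={{t},{r,t},{r,u},{s,t},{t,u},{p,r,u},{s,t,u}} A14={{v}} A15={{p,r},{s,t},{p,r,u},{s,t,u}} A16={{r,u},{s,t},{t,u},{p,r,u},{s,t,u}} A23={{q},{q,s},{q,u},{q,s,u}} A24={{q},{q,s},{q,u},{q,s,u}} A25={{p,u},{q,s},{s,t},{s,u},{p,r,u},{q,s,u},{s,t,u}} A26={{u},{p,u},{q,s},{q,u},{r,u},{s,t},{s,u},{t,u},{p,r,u},{q,s,u},{s,t,u}} A34={{q},{q,s},{q,u},{q,s,u}} A35={{q,s},{q,s,u}} A36={{q,s},{q,u},{q,s,u}} A45={{q,s},{q,s,u}} A46={{q,s},{q,u},{q,s,u}} A56={{s},{p,u},{q,s},{s,t},{s,u},{p,r,u},{q,s,u},{s,t,u}}
  A125={{s,t},{p,r,u},{s,t,u}} A126={{r,u},{s,t},{t,u},{p,r,u},{s,t,u}} A156={{s,t},{p,r,u},{s,t,u}} A234={{q},{q,s},{q,u},{q,s,u}} A235={{q,s},{q,s,u}} A236={{q,s},{q,u},{q,s,u}} A245={{q,s},{q,s,u}} A246={{q,s},{q,u},{q,s,u}} A256={{p,u},{q,s},{s,t},{s,u},{p,r,u},{q,s,u},{s,t,u}} A345={{q,s},{q,s,u}} A346={{q,s},{q,u},{q,s,u}} A356={{q,s},{q,s,u}} A456={{q,s},{q,s,u}}
  A1256={{s,t},{p,r,u},{s,t,u}} A2345={{q,s},{q,s,u}} A2346={{q,s},{q,u},{q,s,u}} A2356={{q,s},{q,s,u}} A2456={{q,s},{q,s,u}} A3456={{q,s},{q,s,u}}
  A23456={{q,s},{q,s,u}}
C dims 6,14,13,6; δ0: rk 5, SNF 1^5; δ1: rk 8, SNF 1^8; δ2: rk 5, SNF 1^5
Ȟ^0: (6−5)−0=1 ⇒ Z
Ȟ^1: (14−8)−5=1 ⇒ Z
Ȟ^2: (13−5)−8=0 ⇒ 0


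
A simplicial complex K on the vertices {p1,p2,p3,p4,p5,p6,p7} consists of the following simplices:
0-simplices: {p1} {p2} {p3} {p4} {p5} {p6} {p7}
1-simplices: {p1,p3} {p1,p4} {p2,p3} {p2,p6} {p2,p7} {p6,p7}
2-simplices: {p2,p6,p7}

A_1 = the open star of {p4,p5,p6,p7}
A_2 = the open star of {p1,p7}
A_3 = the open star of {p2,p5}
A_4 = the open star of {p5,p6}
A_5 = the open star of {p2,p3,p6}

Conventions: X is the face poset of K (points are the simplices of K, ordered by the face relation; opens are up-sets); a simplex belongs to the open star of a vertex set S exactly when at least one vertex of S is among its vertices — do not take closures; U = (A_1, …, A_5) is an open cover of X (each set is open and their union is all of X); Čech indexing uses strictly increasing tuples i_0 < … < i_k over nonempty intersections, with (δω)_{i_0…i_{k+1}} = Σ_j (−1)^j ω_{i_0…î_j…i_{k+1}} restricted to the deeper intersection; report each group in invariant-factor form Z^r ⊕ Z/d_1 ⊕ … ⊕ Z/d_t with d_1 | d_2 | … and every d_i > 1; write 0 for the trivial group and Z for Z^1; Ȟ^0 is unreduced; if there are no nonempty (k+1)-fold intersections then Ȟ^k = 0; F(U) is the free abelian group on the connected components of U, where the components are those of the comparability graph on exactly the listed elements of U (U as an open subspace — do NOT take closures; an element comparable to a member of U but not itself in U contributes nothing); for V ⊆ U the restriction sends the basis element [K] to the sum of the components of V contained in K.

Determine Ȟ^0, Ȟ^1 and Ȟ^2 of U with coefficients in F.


nerve of the cover:
  A1={{p4},{p5},{p6},{p7},{p1,p4},{p2,p6},{p2,p7},{p6,p7},{p2,p6,p7}} A2={{p1},{p7},{p1,p3},{p1,p4},{p2,p7},{p6,p7},{p2,p6,p7}} A3={{p2},{p5},{p2,p3},{p2,p6},{p2,p7},{p2,p6,p7}} A4={{p5},{p6},{p2,p6},{p6,p7},{p2,p6,p7}} A5={{p2},{p3},{p6},{p1,p3},{p2,p3},{p2,p6},{p2,p7},{p6,p7},{p2,p6,p7}}
  A12={{p7},{p1,p4},{p2,p7},{p6,p7},{p2,p6,p7}} A13={{p5},{p2,p6},{p2,p7},{p2,p6,p7}} A14={{p5},{p6},{p2,p6},{p6,p7},{p2,p6,p7}} A15={{p6},{p2,p6},{p2,p7},{p6,p7},{p2,p6,p7}} A23={{p2,p7},{p2,p6,p7}} A24={{p6,p7},{p2,p6,p7}} A25={{p1,p3},{p2,p7},{p6,p7},{p2,p6,p7}} A34={{p5},{p2,p6},{p2,p6,p7}} A35={{p2},{p2,p3},{p2,p6},{p2,p7},{p2,p6,p7}} A45={{p6},{p2,p6},{p6,p7},{p2,p6,p7}}
  A123={{p2,p7},{p2,p6,p7}} A124={{p6,p7},{p2,p6,p7}} A125={{p2,p7},{p6,p7},{p2,p6,p7}} A134={{p5},{p2,p6},{p2,p6,p7}} A135={{p2,p6},{p2,p7},{p2,p6,p7}} A145={{p6},{p2,p6},{p6,p7},{p2,p6,p7}} A234={{p2,p6,p7}} A235={{p2,p7},{p2,p6,p7}} A245={{p6,p7},{p2,p6,p7}} A345={{p2,p6},{p2,p6,p7}}
  A1234={{p2,p6,p7}} A1235={{p2,p7},{p2,p6,p7}} A1245={{p6,p7},{p2,p6,p7}} A1345={{p2,p6},{p2,p6,p7}} A2345={{p2,p6,p7}}
  A12345={{p2,p6,p7}}
components per intersection:
  A1: {{p4},{p1,p4}} {{p5}} {{p6},{p7},{p2,p6},{p2,p7},{p6,p7},{p2,p6,p7}}
  A2: {{p1},{p1,p3},{p1,p4}} {{p7},{p2,p7},{p6,p7},{p2,p6,p7}}
  A3: {{p2},{p2,p3},{p2,p6},{p2,p7},{p2,p6,p7}} {{p5}}
  A4: {{p5}} {{p6},{p2,p6},{p6,p7},{p2,p6,p7}}
  A5: {{p2},{p3},{p6},{p1,p3},{p2,p3},{p2,p6},{p2,p7},{p6,p7},{p2,p6,p7}}
  A12: {{p7},{p2,p7},{p6,p7},{p2,p6,p7}} {{p1,p4}}
  A13: {{p5}} {{p2,p6},{p2,p7},{p2,p6,p7}}
  A14: {{p5}} {{p6},{p2,p6},{p6,p7},{p2,p6,p7}}
  A15: {{p6},{p2,p6},{p2,p7},{p6,p7},{p2,p6,p7}}
  A23: {{p2,p7},{p2,p6,p7}}
  A24: {{p6,p7},{p2,p6,p7}}
  A25: {{p1,p3}} {{p2,p7},{p6,p7},{p2,p6,p7}}
  A34: {{p5}} {{p2,p6},{p2,p6,p7}}
  A35: {{p2},{p2,p3},{p2,p6},{p2,p7},{p2,p6,p7}}
  A45: {{p6},{p2,p6},{p6,p7},{p2,p6,p7}}
  A123: {{p2,p7},{p2,p6,p7}}
  A124: {{p6,p7},{p2,p6,p7}}
  A125: {{p2,p7},{p6,p7},{p2,p6,p7}}
  A134: {{p5}} {{p2,p6},{p2,p6,p7}}
  A135: {{p2,p6},{p2,p7},{p2,p6,p7}}
  A145: {{p6},{p2,p6},{p6,p7},{p2,p6,p7}}
  A234: {{p2,p6,p7}}
  A235: {{p2,p7},{p2,p6,p7}}
  A245: {{p6,p7},{p2,p6,p7}}
  A345: {{p2,p6},{p2,p6,p7}}
  A1234: {{p2,p6,p7}}
  A1235: {{p2,p7},{p2,p6,p7}}
  A1245: {{p6,p7},{p2,p6,p7}}
  A1345: {{p2,p6},{p2,p6,p7}}
  A2345: {{p2,p6,p7}}
  A12345: {{p2,p6,p7}}
C dims 10,15,11,5; δ0: rk 8, SNF 1^8; δ1: rk 7, SNF 1^7; δ2: rk 4, SNF 1^4
Ȟ^0 = (10 − 8) − 0 = 2, so Ȟ^0 ≅ Z^2
Ȟ^1 = (15 − 7) − 8 = 0, so Ȟ^1 ≅ 0
Ȟ^2 = (11 − 4) − 7 = 0, so Ȟ^2 ≅ 0

Ȟ^0 ≅ Z^2; Ȟ^1 ≅ 0; Ȟ^2 ≅ 0


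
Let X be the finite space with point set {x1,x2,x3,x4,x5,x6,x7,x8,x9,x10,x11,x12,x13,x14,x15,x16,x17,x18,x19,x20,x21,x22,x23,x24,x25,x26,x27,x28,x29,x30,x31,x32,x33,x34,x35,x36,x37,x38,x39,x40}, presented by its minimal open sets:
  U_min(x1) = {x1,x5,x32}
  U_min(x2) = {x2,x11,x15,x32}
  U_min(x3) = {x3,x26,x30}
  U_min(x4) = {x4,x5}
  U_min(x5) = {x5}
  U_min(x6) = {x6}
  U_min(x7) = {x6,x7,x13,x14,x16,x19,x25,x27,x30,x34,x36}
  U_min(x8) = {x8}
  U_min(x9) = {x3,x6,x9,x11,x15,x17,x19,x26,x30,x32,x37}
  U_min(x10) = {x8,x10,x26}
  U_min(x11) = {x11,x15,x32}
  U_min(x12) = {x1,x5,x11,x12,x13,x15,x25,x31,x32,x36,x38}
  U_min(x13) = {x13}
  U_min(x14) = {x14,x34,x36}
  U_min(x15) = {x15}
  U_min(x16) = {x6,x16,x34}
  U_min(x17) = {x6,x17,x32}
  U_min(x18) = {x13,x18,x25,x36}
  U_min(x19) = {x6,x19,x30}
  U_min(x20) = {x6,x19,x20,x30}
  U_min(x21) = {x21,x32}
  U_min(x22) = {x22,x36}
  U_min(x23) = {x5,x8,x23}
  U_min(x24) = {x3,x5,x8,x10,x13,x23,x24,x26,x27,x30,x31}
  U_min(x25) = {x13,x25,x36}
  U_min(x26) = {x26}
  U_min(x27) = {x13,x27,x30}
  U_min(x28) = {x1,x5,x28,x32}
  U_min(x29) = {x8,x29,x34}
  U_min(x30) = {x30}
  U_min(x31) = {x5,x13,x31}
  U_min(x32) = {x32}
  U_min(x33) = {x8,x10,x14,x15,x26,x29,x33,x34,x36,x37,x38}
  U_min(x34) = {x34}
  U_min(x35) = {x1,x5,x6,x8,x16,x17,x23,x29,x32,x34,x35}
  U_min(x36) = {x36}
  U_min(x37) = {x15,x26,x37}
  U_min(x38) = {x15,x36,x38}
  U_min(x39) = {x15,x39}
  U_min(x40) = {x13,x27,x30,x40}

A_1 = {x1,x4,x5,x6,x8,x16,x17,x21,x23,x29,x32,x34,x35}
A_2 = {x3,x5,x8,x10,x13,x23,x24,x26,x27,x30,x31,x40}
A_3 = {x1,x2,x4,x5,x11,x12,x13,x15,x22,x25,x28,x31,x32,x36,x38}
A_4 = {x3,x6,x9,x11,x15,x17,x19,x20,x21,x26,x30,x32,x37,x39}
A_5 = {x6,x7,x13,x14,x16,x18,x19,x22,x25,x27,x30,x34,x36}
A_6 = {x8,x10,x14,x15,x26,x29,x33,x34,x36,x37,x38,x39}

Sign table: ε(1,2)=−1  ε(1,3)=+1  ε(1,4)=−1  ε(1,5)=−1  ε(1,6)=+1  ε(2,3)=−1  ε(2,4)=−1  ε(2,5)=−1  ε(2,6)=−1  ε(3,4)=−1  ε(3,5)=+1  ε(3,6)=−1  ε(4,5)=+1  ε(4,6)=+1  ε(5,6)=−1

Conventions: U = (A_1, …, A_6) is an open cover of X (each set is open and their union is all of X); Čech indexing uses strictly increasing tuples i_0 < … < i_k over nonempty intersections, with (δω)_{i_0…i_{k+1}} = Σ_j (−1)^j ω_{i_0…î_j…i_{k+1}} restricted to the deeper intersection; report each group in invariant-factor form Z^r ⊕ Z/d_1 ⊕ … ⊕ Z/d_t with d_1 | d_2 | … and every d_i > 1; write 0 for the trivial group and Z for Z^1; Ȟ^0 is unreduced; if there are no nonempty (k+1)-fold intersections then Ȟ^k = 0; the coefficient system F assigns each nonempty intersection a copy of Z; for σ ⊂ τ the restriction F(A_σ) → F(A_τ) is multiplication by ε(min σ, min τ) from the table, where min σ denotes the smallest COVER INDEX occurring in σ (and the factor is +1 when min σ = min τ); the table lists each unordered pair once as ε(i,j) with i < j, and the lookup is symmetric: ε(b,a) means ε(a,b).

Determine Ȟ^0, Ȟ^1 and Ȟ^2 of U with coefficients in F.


Ȟ^0(U;F) ≅ 0; Ȟ^1(U;F) ≅ Z/2; Ȟ^2(U;F) ≅ Z

nonempty intersections:
  A12={x5,x8,x23} A13={x1,x4,x5,x32} A14={x6,x17,x21,x32} A15={x6,x16,x34} A16={x8,x29,x34} A23={x5,x13,x31} A24={x3,x26,x30} A25={x13,x27,x30} A26={x8,x10,x26} A34={x11,x15,x32} A35={x13,x22,x25,x36} A36={x15,x36,x38} A45={x6,x19,x30} A46={x15,x26,x37,x39} A56={x14,x34,x36}
  A123={x5} A126={x8} A134={x32} A145={x6} A156={x34} A235={x13} A245={x30} A246={x26} A346={x15} A356={x36}
C dims 6,15,10; δ0: rk 6, SNF 1^5·2; δ1: rk 9, SNF 1^9
Ȟ^0: (6−6)−0=0 ⇒ 0
Ȟ^1: (15−9)−6=0 plus torsion [2] ⇒ Z/2
Ȟ^2: (10−0)−9=1 ⇒ Z


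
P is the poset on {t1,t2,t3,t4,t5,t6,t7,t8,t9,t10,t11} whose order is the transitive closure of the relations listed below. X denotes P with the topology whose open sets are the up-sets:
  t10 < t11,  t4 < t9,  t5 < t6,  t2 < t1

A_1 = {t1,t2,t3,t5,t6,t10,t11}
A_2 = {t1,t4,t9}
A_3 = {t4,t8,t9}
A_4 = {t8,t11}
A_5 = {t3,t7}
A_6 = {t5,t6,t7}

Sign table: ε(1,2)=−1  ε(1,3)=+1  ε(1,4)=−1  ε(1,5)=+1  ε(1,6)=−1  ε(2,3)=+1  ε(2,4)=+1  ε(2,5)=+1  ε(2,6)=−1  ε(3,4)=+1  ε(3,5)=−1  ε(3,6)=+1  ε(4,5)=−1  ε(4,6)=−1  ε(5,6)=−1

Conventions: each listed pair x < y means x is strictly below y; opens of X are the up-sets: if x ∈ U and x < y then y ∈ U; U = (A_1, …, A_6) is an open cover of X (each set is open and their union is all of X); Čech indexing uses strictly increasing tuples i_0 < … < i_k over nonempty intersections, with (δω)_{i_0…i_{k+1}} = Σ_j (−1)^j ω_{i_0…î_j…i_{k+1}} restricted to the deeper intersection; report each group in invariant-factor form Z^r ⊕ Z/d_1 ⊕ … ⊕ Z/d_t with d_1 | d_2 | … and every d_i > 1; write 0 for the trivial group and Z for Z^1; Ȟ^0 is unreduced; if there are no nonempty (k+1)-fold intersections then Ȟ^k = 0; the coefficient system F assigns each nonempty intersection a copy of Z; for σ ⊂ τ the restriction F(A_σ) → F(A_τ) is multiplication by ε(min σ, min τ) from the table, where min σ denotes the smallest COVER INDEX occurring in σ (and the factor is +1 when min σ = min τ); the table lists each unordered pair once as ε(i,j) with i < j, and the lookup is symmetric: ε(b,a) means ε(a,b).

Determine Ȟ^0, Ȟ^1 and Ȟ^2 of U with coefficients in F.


Ȟ^0 = Z; Ȟ^1 = Z^2; Ȟ^2 = 0

nonempty intersections:
  A12={t1} A14={t11} A15={t3} A16={t5,t6} A23={t4,t9} A34={t8} A56={t7}
C dims 6,7; δ0: rk 5, SNF 1^5
Ȟ^0: (6−5)−0=1 ⇒ Z
Ȟ^1: (7−0)−5=2 ⇒ Z^2
Ȟ^2: (0−0)−0=0 ⇒ 0


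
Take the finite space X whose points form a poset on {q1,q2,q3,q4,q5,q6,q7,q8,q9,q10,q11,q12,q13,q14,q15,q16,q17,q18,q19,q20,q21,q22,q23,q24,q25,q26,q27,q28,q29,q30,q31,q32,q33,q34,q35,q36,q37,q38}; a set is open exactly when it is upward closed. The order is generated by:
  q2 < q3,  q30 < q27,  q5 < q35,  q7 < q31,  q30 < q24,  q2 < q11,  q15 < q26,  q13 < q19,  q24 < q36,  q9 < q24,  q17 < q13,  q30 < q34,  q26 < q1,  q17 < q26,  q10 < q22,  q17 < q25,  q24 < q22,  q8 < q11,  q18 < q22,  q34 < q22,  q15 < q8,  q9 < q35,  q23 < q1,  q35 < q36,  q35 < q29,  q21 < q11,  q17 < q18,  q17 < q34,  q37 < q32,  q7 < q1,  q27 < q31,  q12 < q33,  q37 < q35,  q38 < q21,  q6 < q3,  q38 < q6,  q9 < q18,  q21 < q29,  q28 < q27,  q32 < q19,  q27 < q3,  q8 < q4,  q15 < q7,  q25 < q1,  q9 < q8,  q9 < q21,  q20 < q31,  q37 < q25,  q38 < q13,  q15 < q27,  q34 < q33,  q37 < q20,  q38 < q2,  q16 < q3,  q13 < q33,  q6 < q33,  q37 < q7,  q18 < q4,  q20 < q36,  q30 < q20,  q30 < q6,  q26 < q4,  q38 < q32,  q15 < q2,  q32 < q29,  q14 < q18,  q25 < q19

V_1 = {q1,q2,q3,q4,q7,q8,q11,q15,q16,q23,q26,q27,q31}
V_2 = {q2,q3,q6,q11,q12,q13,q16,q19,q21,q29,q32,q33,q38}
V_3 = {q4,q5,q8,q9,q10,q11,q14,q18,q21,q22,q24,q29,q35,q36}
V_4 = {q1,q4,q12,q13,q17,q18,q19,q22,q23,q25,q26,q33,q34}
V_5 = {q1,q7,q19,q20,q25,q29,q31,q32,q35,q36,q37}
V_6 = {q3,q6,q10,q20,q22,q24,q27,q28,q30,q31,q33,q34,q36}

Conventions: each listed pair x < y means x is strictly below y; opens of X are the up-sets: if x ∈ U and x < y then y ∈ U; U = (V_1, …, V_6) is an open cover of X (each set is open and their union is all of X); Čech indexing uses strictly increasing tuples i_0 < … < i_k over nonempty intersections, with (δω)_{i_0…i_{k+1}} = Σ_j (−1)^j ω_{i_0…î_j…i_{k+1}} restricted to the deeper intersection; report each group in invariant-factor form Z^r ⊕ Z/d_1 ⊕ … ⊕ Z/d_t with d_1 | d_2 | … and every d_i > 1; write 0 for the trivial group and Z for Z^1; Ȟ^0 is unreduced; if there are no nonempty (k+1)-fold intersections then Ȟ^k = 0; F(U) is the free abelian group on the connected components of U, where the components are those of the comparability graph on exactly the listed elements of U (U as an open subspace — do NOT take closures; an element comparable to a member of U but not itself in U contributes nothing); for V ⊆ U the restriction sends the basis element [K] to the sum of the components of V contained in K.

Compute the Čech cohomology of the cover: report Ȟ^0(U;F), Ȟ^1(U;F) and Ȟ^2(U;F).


Ȟ^0(U;F) ≅ Z, Ȟ^1(U;F) ≅ 0 and Ȟ^2(U;F) ≅ Z/2

nonempty intersections:
  V12={q2,q3,q11,q16} V13={q4,q8,q11} V14={q1,q4,q23,q26} V15={q1,q7,q31} V16={q3,q27,q31} V23={q11,q21,q29} V24={q12,q13,q19,q33} V25={q19,q29,q32} V26={q3,q6,q33} V34={q4,q18,q22} V35={q29,q35,q36} V36={q10,q22,q24,q36} V45={q1,q19,q25} V46={q22,q33,q34} V56={q20,q31,q36}
  V123={q11} V126={q3} V134={q4} V145={q1} V156={q31} V235={q29} V245={q19} V246={q33} V346={q22} V356={q36}
components per intersection:
  V1: {q1,q2,q3,q4,q7,q8,q11,q15,q16,q23,q26,q27,q31}
  V2: {q2,q3,q6,q11,q12,q13,q16,q19,q21,q29,q32,q33,q38}
  V3: {q4,q5,q8,q9,q10,q11,q14,q18,q21,q22,q24,q29,q35,q36}
  V4: {q1,q4,q12,q13,q17,q18,q19,q22,q23,q25,q26,q33,q34}
  V5: {q1,q7,q19,q20,q25,q29,q31,q32,q35,q36,q37}
  V6: {q3,q6,q10,q20,q22,q24,q27,q28,q30,q31,q33,q34,q36}
  V12: {q2,q3,q11,q16}
  V13: {q4,q8,q11}
  V14: {q1,q4,q23,q26}
  V15: {q1,q7,q31}
  V16: {q3,q27,q31}
  V23: {q11,q21,q29}
  V24: {q12,q13,q19,q33}
  V25: {q19,q29,q32}
  V26: {q3,q6,q33}
  V34: {q4,q18,q22}
  V35: {q29,q35,q36}
  V36: {q10,q22,q24,q36}
  V45: {q1,q19,q25}
  V46: {q22,q33,q34}
  V56: {q20,q31,q36}
  V123: {q11}
  V126: {q3}
  V134: {q4}
  V145: {q1}
  V156: {q31}
  V235: {q29}
  V245: {q19}
  V246: {q33}
  V346: {q22}
  V356: {q36}
C dims 6,15,10; δ0: rk 5, SNF 1^5; δ1: rk 10, SNF 1^9·2
Ȟ^0: (6−5)−0=1 ⇒ Z
Ȟ^1: (15−10)−5=0 ⇒ 0
Ȟ^2: (10−0)−10=0 plus torsion [2] ⇒ Z/2


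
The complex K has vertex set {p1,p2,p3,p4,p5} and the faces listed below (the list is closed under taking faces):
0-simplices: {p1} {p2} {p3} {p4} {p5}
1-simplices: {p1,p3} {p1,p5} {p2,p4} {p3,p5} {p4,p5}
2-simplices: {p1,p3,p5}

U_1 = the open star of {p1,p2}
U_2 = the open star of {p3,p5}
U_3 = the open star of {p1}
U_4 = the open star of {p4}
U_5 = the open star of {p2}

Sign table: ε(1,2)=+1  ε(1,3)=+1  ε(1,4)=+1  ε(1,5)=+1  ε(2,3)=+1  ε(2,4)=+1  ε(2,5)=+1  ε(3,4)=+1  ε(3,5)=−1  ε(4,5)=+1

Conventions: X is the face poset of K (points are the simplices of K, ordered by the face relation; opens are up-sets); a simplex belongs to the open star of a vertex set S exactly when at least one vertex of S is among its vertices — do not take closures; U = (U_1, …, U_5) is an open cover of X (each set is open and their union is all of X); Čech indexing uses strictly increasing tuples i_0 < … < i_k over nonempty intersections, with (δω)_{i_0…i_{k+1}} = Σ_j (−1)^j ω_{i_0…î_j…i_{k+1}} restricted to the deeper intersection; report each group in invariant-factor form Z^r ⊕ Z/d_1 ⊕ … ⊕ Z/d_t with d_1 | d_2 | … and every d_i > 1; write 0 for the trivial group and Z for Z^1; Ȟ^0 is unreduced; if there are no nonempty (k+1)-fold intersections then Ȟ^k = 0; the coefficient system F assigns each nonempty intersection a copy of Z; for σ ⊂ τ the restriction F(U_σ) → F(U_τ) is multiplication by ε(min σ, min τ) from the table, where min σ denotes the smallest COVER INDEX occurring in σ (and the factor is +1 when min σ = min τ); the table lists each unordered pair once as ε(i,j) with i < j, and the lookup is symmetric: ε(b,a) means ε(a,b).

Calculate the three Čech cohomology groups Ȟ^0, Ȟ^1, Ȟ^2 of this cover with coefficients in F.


nerve simplices:
  U1={{p1},{p2},{p1,p3},{p1,p5},{p2,p4},{p1,p3,p5}} U2={{p3},{p5},{p1,p3},{p1,p5},{p3,p5},{p4,p5},{p1,p3,p5}} U3={{p1},{p1,p3},{p1,p5},{p1,p3,p5}} U4={{p4},{p2,p4},{p4,p5}} U5={{p2},{p2,p4}}
  U12={{p1,p3},{p1,p5},{p1,p3,p5}} U13={{p1},{p1,p3},{p1,p5},{p1,p3,p5}} U14={{p2,p4}} U15={{p2},{p2,p4}} U23={{p1,p3},{p1,p5},{p1,p3,p5}} U24={{p4,p5}} U45={{p2,p4}}
  U123={{p1,p3},{p1,p5},{p1,p3,p5}} U145={{p2,p4}}
C dims 5,7,2; δ0: rk 4, SNF 1^4; δ1: rk 2, SNF 1^2
degree 0: 5−4−0 = 1 → Ȟ^0 ≅ Z
degree 1: 7−2−4 = 1 → Ȟ^1 ≅ Z
degree 2: 2−0−2 = 0 → Ȟ^2 ≅ 0

Ȟ^0 ≅ Z, Ȟ^1 ≅ Z and Ȟ^2 ≅ 0


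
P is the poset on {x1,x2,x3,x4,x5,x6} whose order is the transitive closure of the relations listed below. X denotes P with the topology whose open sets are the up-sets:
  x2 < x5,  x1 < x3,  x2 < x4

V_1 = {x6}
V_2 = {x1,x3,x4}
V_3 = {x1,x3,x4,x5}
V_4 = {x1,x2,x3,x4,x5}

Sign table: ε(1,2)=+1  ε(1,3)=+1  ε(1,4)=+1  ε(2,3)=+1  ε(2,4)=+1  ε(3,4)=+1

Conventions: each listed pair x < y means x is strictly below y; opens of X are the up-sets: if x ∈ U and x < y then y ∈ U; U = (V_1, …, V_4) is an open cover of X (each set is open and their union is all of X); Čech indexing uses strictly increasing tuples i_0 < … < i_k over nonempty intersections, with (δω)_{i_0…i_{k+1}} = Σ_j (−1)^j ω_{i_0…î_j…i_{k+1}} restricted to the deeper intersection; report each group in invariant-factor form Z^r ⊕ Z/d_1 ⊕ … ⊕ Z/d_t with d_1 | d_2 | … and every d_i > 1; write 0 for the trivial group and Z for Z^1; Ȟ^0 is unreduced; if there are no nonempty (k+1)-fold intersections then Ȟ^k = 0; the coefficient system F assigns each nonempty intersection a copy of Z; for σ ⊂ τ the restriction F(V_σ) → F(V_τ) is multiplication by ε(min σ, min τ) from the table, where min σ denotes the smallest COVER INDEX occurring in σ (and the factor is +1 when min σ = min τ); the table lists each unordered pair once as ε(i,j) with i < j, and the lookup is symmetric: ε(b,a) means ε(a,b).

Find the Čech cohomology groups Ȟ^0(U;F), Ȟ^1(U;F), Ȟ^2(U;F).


nerve simplices:
  V23={x1,x3,x4} V24={x1,x3,x4} V34={x1,x3,x4,x5}
  V234={x1,x3,x4}
C dims 4,3,1; δ0: rk 2, SNF 1^2; δ1: rk 1, SNF 1^1
degree 0: 4−2−0 = 2 → Ȟ^0 ≅ Z^2
degree 1: 3−1−2 = 0 → Ȟ^1 ≅ 0
degree 2: 1−0−1 = 0 → Ȟ^2 ≅ 0

Ȟ^0(U;F) ≅ Z^2, Ȟ^1(U;F) ≅ 0, Ȟ^2(U;F) ≅ 0


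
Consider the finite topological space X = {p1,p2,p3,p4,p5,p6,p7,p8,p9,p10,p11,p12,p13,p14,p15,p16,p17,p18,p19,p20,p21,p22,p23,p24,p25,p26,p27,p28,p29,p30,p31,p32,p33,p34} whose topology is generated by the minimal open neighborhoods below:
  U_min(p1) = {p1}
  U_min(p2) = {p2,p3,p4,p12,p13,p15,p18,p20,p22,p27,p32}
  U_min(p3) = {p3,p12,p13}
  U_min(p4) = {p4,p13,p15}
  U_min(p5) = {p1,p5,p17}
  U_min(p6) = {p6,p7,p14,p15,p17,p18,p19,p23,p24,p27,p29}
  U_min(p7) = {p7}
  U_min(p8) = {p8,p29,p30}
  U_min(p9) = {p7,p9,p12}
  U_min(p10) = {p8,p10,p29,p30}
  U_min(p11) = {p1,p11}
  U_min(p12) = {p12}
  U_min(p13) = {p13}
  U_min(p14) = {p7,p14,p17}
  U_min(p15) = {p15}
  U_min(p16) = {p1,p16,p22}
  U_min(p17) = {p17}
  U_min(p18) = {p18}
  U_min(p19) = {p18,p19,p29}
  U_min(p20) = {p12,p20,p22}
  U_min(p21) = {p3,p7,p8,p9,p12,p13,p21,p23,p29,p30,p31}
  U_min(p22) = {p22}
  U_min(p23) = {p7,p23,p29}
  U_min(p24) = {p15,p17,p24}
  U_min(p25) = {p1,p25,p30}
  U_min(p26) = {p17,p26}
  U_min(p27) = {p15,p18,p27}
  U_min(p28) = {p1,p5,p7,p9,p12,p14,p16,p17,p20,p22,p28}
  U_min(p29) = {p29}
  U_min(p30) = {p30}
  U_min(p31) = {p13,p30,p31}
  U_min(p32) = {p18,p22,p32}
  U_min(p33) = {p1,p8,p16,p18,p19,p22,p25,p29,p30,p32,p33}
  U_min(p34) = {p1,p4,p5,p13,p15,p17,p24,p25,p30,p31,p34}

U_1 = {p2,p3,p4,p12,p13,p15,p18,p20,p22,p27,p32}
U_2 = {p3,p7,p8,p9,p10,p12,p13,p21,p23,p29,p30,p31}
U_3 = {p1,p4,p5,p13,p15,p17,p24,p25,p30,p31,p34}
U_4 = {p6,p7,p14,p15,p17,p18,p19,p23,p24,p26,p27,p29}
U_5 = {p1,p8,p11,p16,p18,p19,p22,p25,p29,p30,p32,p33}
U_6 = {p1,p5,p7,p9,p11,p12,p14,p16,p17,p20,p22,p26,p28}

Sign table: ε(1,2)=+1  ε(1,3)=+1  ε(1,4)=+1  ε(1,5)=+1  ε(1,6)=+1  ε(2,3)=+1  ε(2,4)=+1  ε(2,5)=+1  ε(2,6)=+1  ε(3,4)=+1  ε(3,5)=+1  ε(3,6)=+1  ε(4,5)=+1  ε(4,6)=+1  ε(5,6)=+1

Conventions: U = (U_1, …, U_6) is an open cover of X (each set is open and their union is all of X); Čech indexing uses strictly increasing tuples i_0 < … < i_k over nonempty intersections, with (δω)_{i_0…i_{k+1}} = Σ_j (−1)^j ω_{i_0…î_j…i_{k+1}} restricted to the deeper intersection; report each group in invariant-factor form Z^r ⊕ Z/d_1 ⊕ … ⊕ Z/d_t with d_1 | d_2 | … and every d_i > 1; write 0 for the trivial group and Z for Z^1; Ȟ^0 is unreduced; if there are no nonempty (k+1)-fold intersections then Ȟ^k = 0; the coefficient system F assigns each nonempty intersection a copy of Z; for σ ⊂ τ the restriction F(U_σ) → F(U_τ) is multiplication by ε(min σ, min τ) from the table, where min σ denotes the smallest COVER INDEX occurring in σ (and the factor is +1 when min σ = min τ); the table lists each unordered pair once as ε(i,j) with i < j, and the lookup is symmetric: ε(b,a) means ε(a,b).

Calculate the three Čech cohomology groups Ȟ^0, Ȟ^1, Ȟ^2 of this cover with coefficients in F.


Ȟ^0(U;F) ≅ Z, Ȟ^1(U;F) ≅ 0, Ȟ^2(U;F) ≅ Z/2

nerve simplices:
  U12={p3,p12,p13} U13={p4,p13,p15} U14={p15,p18,p27} U15={p18,p22,p32} U16={p12,p20,p22} U23={p13,p30,p31} U24={p7,p23,p29} U25={p8,p29,p30} U26={p7,p9,p12} U34={p15,p17,p24} U35={p1,p25,p30} U36={p1,p5,p17} U45={p18,p19,p29} U46={p7,p14,p17,p26} U56={p1,p11,p16,p22}
  U123={p13} U126={p12} U134={p15} U145={p18} U156={p22} U235={p30} U245={p29} U246={p7} U346={p17} U356={p1}
C dims 6,15,10; δ0: rk 5, SNF 1^5; δ1: rk 10, SNF 1^9·2
degree 0: 6−5−0 = 1 → Ȟ^0 ≅ Z
degree 1: 15−10−5 = 0 → Ȟ^1 ≅ 0
degree 2: 10−0−10 = 0 plus torsion [2] → Ȟ^2 ≅ Z/2


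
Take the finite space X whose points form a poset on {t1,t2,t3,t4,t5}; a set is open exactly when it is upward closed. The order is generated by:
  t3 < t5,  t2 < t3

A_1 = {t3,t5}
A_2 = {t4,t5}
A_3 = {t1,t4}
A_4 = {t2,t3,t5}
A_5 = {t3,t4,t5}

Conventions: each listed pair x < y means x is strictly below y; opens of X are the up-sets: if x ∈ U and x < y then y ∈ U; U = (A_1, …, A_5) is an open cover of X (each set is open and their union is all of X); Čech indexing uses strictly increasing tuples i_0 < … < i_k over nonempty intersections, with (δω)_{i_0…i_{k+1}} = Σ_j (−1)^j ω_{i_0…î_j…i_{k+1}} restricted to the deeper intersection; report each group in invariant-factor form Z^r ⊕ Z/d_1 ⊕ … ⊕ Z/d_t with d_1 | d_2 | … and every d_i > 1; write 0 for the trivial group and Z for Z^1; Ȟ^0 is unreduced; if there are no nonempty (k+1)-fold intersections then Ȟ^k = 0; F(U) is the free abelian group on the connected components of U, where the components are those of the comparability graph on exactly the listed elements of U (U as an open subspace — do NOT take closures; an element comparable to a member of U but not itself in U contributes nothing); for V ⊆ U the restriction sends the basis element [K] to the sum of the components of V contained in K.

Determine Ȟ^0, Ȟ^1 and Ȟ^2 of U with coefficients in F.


Ȟ^0(U;F) ≅ Z^3; Ȟ^1(U;F) ≅ 0; Ȟ^2(U;F) ≅ 0

intersection data:
  A12={t5} A14={t3,t5} A15={t3,t5} A23={t4} A24={t5} A25={t4,t5} A35={t4} A45={t3,t5}
  A124={t5} A125={t5} A145={t3,t5} A235={t4} A245={t5}
  A1245={t5}
components per intersection:
  A1: {t3,t5}
  A2: {t4} {t5}
  A3: {t1} {t4}
  A4: {t2,t3,t5}
  A5: {t3,t5} {t4}
  A12: {t5}
  A14: {t3,t5}
  A15: {t3,t5}
  A23: {t4}
  A24: {t5}
  A25: {t4} {t5}
  A35: {t4}
  A45: {t3,t5}
  A124: {t5}
  A125: {t5}
  A145: {t3,t5}
  A235: {t4}
  A245: {t5}
  A1245: {t5}
C dims 8,9,5,1; δ0: rk 5, SNF 1^5; δ1: rk 4, SNF 1^4; δ2: rk 1, SNF 1^1
Ȟ^0 = (8 − 5) − 0 = 3, so Ȟ^0 ≅ Z^3
Ȟ^1 = (9 − 4) − 5 = 0, so Ȟ^1 ≅ 0
Ȟ^2 = (5 − 1) − 4 = 0, so Ȟ^2 ≅ 0


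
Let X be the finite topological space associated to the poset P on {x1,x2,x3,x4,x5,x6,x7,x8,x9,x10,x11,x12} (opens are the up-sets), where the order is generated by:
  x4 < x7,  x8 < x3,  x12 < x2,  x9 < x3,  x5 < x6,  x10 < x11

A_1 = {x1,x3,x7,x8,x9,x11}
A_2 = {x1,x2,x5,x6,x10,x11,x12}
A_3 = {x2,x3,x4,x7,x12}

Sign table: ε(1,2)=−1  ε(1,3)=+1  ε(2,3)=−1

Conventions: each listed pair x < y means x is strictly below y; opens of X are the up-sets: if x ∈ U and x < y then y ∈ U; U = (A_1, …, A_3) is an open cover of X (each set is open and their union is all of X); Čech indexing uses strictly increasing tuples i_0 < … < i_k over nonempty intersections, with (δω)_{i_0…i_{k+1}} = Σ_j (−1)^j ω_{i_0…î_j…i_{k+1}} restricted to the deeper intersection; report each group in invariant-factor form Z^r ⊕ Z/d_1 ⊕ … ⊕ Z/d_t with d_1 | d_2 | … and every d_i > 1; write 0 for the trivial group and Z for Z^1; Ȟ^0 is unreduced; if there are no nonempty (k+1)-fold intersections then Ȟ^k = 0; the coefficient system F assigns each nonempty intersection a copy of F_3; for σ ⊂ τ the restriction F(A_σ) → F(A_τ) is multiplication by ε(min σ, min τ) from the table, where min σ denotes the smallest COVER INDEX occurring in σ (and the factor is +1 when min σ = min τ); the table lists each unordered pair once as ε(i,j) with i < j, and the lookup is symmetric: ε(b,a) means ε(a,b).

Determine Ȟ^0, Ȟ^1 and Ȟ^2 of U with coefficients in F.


Ȟ^0 = Z/3,  Ȟ^1 = Z/3,  Ȟ^2 = 0

nerve of the cover:
  A12={x1,x11} A13={x3,x7} A23={x2,x12}
C dims 3,3; δ0: rk_F3 2
Ȟ^0 = (3 − 2) − 0 = 1, so Ȟ^0 ≅ Z/3
Ȟ^1 = (3 − 0) − 2 = 1, so Ȟ^1 ≅ Z/3
Ȟ^2 = (0 − 0) − 0 = 0, so Ȟ^2 ≅ 0


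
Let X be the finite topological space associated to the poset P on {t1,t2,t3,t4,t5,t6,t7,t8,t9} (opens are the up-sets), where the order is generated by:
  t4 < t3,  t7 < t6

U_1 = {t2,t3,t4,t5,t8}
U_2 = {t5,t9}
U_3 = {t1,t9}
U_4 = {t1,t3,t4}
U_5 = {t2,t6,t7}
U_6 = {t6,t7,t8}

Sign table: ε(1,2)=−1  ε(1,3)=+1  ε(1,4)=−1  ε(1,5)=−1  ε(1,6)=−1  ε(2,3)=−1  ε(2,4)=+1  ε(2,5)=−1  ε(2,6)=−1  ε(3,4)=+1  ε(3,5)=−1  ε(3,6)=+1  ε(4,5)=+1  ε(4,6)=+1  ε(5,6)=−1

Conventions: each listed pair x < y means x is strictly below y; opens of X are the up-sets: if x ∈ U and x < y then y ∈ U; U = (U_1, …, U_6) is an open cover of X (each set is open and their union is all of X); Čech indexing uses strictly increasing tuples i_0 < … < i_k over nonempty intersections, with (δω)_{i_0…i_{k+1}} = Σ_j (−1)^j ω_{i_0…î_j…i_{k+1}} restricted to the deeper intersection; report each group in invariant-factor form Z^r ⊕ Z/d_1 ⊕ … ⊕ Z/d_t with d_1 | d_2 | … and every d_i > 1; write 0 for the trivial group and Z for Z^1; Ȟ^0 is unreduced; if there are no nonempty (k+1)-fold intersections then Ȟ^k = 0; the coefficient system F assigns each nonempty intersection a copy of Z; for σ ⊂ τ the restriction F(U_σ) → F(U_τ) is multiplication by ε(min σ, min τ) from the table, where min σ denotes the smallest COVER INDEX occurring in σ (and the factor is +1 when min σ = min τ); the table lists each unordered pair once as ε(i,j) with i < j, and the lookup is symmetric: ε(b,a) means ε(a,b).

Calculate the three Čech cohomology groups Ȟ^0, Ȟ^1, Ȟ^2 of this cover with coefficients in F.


nerve of the cover:
  U12={t5} U14={t3,t4} U15={t2} U16={t8} U23={t9} U34={t1} U56={t6,t7}
C dims 6,7; δ0: rk 6, SNF 1^5·2
Ȟ^0 = (6 − 6) − 0 = 0, so Ȟ^0 ≅ 0
Ȟ^1 = (7 − 0) − 6 = 1 plus torsion [2], so Ȟ^1 ≅ Z ⊕ Z/2
Ȟ^2 = (0 − 0) − 0 = 0, so Ȟ^2 ≅ 0

Ȟ^0 ≅ 0,  Ȟ^1 ≅ Z ⊕ Z/2,  Ȟ^2 ≅ 0


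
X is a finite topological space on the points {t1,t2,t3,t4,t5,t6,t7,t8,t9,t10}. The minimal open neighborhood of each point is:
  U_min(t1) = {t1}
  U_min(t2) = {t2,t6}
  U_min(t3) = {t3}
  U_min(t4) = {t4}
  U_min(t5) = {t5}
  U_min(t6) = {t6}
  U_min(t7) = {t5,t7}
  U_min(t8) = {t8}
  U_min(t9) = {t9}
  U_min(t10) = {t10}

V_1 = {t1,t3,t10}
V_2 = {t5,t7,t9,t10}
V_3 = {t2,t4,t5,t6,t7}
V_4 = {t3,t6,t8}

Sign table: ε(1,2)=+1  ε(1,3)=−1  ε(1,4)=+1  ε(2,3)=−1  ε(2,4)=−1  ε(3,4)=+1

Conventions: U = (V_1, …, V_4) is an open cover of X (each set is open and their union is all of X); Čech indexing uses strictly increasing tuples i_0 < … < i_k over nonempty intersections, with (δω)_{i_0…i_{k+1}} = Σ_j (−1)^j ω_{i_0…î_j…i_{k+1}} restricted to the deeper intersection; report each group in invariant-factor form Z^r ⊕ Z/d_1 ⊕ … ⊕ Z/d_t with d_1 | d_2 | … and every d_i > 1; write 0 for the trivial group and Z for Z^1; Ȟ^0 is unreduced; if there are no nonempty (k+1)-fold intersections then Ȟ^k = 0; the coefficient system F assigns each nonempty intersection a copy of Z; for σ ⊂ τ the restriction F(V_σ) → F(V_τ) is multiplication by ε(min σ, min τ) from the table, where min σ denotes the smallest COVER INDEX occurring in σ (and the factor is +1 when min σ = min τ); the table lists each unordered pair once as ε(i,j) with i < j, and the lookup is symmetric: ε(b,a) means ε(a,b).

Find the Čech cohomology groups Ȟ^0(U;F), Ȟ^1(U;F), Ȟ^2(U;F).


Ȟ^0 ≅ 0,  Ȟ^1 ≅ Z/2,  Ȟ^2 ≅ 0

nonempty intersections:
  V12={t10} V14={t3} V23={t5,t7} V34={t6}
C dims 4,4; δ0: rk 4, SNF 1^3·2
Ȟ^0: (4−4)−0=0 ⇒ 0
Ȟ^1: (4−0)−4=0 plus torsion [2] ⇒ Z/2
Ȟ^2: (0−0)−0=0 ⇒ 0


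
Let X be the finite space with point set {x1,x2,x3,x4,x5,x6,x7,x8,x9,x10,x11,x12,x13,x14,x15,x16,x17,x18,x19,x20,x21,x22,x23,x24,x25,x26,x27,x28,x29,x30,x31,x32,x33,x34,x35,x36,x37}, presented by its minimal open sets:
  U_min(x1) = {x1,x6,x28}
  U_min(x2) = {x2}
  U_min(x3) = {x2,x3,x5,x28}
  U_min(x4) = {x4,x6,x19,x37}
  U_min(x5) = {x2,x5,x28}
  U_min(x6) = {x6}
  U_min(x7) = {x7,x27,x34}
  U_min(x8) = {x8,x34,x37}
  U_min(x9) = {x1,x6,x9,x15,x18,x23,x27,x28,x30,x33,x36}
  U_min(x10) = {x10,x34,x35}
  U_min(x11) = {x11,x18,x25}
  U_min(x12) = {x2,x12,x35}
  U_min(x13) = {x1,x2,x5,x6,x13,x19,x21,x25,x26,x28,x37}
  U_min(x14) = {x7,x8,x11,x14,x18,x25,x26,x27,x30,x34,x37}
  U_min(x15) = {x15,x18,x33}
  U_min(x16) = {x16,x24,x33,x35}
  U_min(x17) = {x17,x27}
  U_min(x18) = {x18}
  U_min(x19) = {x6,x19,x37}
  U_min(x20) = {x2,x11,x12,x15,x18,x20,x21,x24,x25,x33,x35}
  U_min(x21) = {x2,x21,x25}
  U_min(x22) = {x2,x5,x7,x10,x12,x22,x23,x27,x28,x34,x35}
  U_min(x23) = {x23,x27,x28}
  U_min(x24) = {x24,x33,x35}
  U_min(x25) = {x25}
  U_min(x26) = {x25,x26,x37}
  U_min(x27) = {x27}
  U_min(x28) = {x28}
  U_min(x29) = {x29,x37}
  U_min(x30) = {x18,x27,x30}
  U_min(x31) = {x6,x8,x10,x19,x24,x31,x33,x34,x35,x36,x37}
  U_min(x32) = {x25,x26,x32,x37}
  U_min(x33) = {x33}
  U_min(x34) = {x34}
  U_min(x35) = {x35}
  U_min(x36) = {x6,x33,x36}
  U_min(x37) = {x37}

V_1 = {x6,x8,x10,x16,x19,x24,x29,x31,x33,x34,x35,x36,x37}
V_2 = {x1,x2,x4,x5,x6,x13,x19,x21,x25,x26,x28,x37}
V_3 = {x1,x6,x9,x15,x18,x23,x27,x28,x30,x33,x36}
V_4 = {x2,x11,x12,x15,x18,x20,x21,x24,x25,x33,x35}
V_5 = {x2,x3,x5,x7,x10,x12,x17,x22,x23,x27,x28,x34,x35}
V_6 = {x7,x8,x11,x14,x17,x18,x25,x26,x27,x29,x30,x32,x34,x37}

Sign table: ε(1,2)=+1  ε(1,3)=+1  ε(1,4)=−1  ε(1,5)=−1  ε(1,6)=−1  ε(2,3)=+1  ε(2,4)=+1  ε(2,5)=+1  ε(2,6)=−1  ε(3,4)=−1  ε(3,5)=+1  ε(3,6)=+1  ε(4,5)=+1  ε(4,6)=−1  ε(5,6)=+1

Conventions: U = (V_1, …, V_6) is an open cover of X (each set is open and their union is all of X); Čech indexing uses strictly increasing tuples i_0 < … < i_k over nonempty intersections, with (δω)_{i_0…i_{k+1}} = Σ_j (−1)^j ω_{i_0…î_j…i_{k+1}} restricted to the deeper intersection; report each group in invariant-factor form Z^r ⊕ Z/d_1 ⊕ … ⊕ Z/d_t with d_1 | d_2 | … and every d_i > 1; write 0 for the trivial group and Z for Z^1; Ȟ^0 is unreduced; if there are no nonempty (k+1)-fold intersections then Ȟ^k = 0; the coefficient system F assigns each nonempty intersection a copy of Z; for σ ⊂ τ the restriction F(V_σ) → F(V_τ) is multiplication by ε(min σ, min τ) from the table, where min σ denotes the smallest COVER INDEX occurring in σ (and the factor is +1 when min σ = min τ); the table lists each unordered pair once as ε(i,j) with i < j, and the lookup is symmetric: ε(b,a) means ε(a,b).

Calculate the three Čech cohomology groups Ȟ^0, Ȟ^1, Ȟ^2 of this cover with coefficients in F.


nonempty overlaps:
  V12={x6,x19,x37} V13={x6,x33,x36} V14={x24,x33,x35} V15={x10,x34,x35} V16={x8,x29,x34,x37} V23={x1,x6,x28} V24={x2,x21,x25} V25={x2,x5,x28} V26={x25,x26,x37} V34={x15,x18,x33} V35={x23,x27,x28} V36={x18,x27,x30} V45={x2,x12,x35} V46={x11,x18,x25} V56={x7,x17,x27,x34}
  V123={x6} V126={x37} V134={x33} V145={x35} V156={x34} V235={x28} V245={x2} V246={x25} V346={x18} V356={x27}
C dims 6,15,10; δ0: rk 6, SNF 1^5·2; δ1: rk 9, SNF 1^9
degree 0: 6−6−0 = 0 → Ȟ^0 ≅ 0
degree 1: 15−9−6 = 0 plus torsion [2] → Ȟ^1 ≅ Z/2
degree 2: 10−0−9 = 1 → Ȟ^2 ≅ Z

Ȟ^0 ≅ 0, Ȟ^1 ≅ Z/2 and Ȟ^2 ≅ Z
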